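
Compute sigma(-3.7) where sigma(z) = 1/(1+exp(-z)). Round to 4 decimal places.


sigmoid(z) = 1 / (1 + exp(-z))
exp(-(-3.7)) = exp(3.7) = 40.4473
1 + 40.4473 = 41.4473
1 / 41.4473 = 0.0241

0.0241


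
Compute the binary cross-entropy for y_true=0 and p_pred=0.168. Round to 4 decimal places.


For y=0: Loss = -log(1-p)
= -log(1 - 0.168)
= -log(0.832)
= -(-0.1839)
= 0.1839

0.1839


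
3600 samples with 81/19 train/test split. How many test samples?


Train samples = 3600 * 81% = 2916
Test samples = 3600 - 2916
= 684

684


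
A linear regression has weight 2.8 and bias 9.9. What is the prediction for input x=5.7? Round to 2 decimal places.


y = 2.8 * 5.7 + (9.9)
= 15.96 + (9.9)
= 25.86

25.86


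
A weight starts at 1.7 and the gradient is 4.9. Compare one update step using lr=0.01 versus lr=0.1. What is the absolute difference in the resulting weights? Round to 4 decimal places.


With lr=0.01: w_new = 1.7 - 0.01 * 4.9 = 1.651
With lr=0.1: w_new = 1.7 - 0.1 * 4.9 = 1.21
Absolute difference = |1.651 - 1.21|
= 0.4410

0.4410


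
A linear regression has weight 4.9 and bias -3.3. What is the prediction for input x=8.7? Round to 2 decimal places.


y = 4.9 * 8.7 + (-3.3)
= 42.63 + (-3.3)
= 39.33

39.33


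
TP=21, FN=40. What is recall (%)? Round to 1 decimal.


Recall = TP / (TP + FN) * 100
= 21 / (21 + 40)
= 21 / 61
= 0.3443
= 34.4%

34.4


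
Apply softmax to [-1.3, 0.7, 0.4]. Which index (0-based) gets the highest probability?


Softmax is a monotonic transformation, so it preserves the argmax.
We need to find the index of the maximum logit.
Index 0: -1.3
Index 1: 0.7
Index 2: 0.4
Maximum logit = 0.7 at index 1

1


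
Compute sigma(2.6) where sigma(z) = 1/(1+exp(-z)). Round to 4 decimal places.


sigmoid(z) = 1 / (1 + exp(-z))
exp(-(2.6)) = exp(-2.6) = 0.0743
1 + 0.0743 = 1.0743
1 / 1.0743 = 0.9309

0.9309


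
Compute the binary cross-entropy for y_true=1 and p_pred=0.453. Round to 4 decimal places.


For y=1: Loss = -log(p)
= -log(0.453)
= -(-0.7919)
= 0.7919

0.7919


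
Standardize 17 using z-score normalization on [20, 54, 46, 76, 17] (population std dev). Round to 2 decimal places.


Mean = (20 + 54 + 46 + 76 + 17) / 5 = 42.6
Variance = sum((x_i - mean)^2) / n = 484.64
Std = sqrt(484.64) = 22.0145
Z = (x - mean) / std
= (17 - 42.6) / 22.0145
= -25.6 / 22.0145
= -1.16

-1.16


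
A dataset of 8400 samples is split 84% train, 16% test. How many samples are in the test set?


Train samples = 8400 * 84% = 7056
Test samples = 8400 - 7056
= 1344

1344


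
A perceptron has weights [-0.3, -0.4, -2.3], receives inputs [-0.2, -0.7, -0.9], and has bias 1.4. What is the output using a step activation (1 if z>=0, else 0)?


z = w . x + b
= -0.3*-0.2 + -0.4*-0.7 + -2.3*-0.9 + 1.4
= 0.06 + 0.28 + 2.07 + 1.4
= 2.41 + 1.4
= 3.81
Since z = 3.81 >= 0, output = 1

1


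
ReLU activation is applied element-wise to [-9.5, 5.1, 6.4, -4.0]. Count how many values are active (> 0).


ReLU(x) = max(0, x) for each element:
ReLU(-9.5) = 0
ReLU(5.1) = 5.1
ReLU(6.4) = 6.4
ReLU(-4.0) = 0
Active neurons (>0): 2

2


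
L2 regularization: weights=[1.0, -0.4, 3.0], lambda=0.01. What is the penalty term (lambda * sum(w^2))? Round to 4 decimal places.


Squaring each weight:
1.0^2 = 1.0
(-0.4)^2 = 0.16
3.0^2 = 9.0
Sum of squares = 10.16
Penalty = 0.01 * 10.16 = 0.1016

0.1016


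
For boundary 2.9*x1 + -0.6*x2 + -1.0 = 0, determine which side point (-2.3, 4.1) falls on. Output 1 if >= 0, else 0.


Compute 2.9 * -2.3 + -0.6 * 4.1 + -1.0
= -6.67 + -2.46 + -1.0
= -10.13
Since -10.13 < 0, the point is on the negative side.

0


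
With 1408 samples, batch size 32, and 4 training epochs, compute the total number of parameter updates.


Iterations per epoch = 1408 / 32 = 44
Total updates = iterations_per_epoch * epochs
= 44 * 4
= 176

176


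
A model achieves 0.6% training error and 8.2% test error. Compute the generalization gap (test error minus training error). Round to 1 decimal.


Generalization gap = test_error - train_error
= 8.2 - 0.6
= 7.6%
A moderate gap.

7.6


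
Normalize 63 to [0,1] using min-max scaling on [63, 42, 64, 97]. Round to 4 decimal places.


Min = 42, Max = 97
Range = 97 - 42 = 55
Scaled = (x - min) / (max - min)
= (63 - 42) / 55
= 21 / 55
= 0.3818

0.3818


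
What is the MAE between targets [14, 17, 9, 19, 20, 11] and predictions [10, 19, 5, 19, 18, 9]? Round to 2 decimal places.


Absolute errors: [4, 2, 4, 0, 2, 2]
Sum of absolute errors = 14
MAE = 14 / 6 = 2.33

2.33


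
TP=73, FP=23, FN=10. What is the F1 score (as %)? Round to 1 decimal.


Precision = TP / (TP + FP) = 73 / 96 = 0.7604
Recall = TP / (TP + FN) = 73 / 83 = 0.8795
F1 = 2 * P * R / (P + R)
= 2 * 0.7604 * 0.8795 / (0.7604 + 0.8795)
= 1.3376 / 1.6399
= 0.8156
As percentage: 81.6%

81.6


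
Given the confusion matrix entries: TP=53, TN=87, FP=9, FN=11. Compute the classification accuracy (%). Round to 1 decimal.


Accuracy = (TP + TN) / (TP + TN + FP + FN) * 100
= (53 + 87) / (53 + 87 + 9 + 11)
= 140 / 160
= 0.875
= 87.5%

87.5


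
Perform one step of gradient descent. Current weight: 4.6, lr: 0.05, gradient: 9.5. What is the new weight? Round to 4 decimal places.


w_new = w_old - lr * gradient
= 4.6 - 0.05 * 9.5
= 4.6 - (0.475)
= 4.1250

4.1250


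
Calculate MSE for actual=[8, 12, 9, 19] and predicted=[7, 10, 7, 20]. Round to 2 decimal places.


Differences: [1, 2, 2, -1]
Squared errors: [1, 4, 4, 1]
Sum of squared errors = 10
MSE = 10 / 4 = 2.50

2.50


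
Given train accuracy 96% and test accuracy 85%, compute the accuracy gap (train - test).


Gap = train_accuracy - test_accuracy
= 96 - 85
= 11%
This gap suggests the model is overfitting.

11


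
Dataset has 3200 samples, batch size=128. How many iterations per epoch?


Iterations per epoch = dataset_size / batch_size
= 3200 / 128
= 25

25


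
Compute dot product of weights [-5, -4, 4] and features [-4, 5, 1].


Element-wise products:
-5 * -4 = 20
-4 * 5 = -20
4 * 1 = 4
Sum = 20 + -20 + 4
= 4

4


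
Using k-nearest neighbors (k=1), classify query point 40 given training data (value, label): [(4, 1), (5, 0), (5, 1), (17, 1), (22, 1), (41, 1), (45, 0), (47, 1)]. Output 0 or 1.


Distances from query 40:
Point 41 (class 1): distance = 1
K=1 nearest neighbors: classes = [1]
Votes for class 1: 1 / 1
Majority vote => class 1

1


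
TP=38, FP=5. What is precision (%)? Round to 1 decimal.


Precision = TP / (TP + FP) * 100
= 38 / (38 + 5)
= 38 / 43
= 0.8837
= 88.4%

88.4


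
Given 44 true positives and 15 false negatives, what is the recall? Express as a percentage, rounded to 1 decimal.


Recall = TP / (TP + FN) * 100
= 44 / (44 + 15)
= 44 / 59
= 0.7458
= 74.6%

74.6


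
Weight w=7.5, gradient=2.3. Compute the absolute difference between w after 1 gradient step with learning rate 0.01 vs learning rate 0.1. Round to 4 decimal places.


With lr=0.01: w_new = 7.5 - 0.01 * 2.3 = 7.477
With lr=0.1: w_new = 7.5 - 0.1 * 2.3 = 7.27
Absolute difference = |7.477 - 7.27|
= 0.2070

0.2070


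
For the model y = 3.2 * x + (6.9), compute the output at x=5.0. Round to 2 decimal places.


y = 3.2 * 5.0 + (6.9)
= 16.0 + (6.9)
= 22.90

22.90


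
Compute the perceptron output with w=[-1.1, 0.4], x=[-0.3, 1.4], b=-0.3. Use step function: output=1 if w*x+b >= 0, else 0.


z = w . x + b
= -1.1*-0.3 + 0.4*1.4 + -0.3
= 0.33 + 0.56 + -0.3
= 0.89 + -0.3
= 0.59
Since z = 0.59 >= 0, output = 1

1


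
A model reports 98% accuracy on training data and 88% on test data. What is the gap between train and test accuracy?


Gap = train_accuracy - test_accuracy
= 98 - 88
= 10%
This moderate gap may indicate mild overfitting.

10


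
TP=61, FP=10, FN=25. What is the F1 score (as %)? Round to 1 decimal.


Precision = TP / (TP + FP) = 61 / 71 = 0.8592
Recall = TP / (TP + FN) = 61 / 86 = 0.7093
F1 = 2 * P * R / (P + R)
= 2 * 0.8592 * 0.7093 / (0.8592 + 0.7093)
= 1.2188 / 1.5685
= 0.7771
As percentage: 77.7%

77.7


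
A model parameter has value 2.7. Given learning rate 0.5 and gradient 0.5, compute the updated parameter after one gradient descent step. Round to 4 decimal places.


w_new = w_old - lr * gradient
= 2.7 - 0.5 * 0.5
= 2.7 - (0.25)
= 2.4500

2.4500


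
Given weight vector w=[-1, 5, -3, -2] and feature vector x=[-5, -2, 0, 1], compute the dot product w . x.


Element-wise products:
-1 * -5 = 5
5 * -2 = -10
-3 * 0 = 0
-2 * 1 = -2
Sum = 5 + -10 + 0 + -2
= -7

-7


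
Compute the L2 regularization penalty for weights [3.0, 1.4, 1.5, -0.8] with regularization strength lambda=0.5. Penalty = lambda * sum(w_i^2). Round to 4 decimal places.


Squaring each weight:
3.0^2 = 9.0
1.4^2 = 1.96
1.5^2 = 2.25
(-0.8)^2 = 0.64
Sum of squares = 13.85
Penalty = 0.5 * 13.85 = 6.9250

6.9250


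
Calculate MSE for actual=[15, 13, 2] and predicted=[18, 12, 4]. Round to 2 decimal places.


Differences: [-3, 1, -2]
Squared errors: [9, 1, 4]
Sum of squared errors = 14
MSE = 14 / 3 = 4.67

4.67


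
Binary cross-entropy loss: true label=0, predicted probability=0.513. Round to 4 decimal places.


For y=0: Loss = -log(1-p)
= -log(1 - 0.513)
= -log(0.487)
= -(-0.7195)
= 0.7195

0.7195


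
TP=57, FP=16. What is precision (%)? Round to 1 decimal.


Precision = TP / (TP + FP) * 100
= 57 / (57 + 16)
= 57 / 73
= 0.7808
= 78.1%

78.1


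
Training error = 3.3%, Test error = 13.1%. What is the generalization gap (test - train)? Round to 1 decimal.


Generalization gap = test_error - train_error
= 13.1 - 3.3
= 9.8%
A moderate gap.

9.8


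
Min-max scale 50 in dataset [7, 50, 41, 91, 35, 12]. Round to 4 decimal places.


Min = 7, Max = 91
Range = 91 - 7 = 84
Scaled = (x - min) / (max - min)
= (50 - 7) / 84
= 43 / 84
= 0.5119

0.5119


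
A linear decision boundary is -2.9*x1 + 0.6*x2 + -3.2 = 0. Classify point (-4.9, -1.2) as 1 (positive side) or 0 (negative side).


Compute -2.9 * -4.9 + 0.6 * -1.2 + -3.2
= 14.21 + -0.72 + -3.2
= 10.29
Since 10.29 >= 0, the point is on the positive side.

1


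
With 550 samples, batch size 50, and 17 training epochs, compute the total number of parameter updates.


Iterations per epoch = 550 / 50 = 11
Total updates = iterations_per_epoch * epochs
= 11 * 17
= 187

187


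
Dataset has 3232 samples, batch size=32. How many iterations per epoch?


Iterations per epoch = dataset_size / batch_size
= 3232 / 32
= 101

101


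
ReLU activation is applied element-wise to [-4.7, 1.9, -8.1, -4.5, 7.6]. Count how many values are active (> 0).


ReLU(x) = max(0, x) for each element:
ReLU(-4.7) = 0
ReLU(1.9) = 1.9
ReLU(-8.1) = 0
ReLU(-4.5) = 0
ReLU(7.6) = 7.6
Active neurons (>0): 2

2


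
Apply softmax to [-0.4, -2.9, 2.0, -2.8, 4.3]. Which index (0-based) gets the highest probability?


Softmax is a monotonic transformation, so it preserves the argmax.
We need to find the index of the maximum logit.
Index 0: -0.4
Index 1: -2.9
Index 2: 2.0
Index 3: -2.8
Index 4: 4.3
Maximum logit = 4.3 at index 4

4


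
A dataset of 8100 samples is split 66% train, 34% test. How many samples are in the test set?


Train samples = 8100 * 66% = 5346
Test samples = 8100 - 5346
= 2754

2754


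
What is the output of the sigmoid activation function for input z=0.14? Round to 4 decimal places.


sigmoid(z) = 1 / (1 + exp(-z))
exp(-(0.14)) = exp(-0.14) = 0.8694
1 + 0.8694 = 1.8694
1 / 1.8694 = 0.5349

0.5349


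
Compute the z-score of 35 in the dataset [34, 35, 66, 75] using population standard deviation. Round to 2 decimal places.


Mean = (34 + 35 + 66 + 75) / 4 = 52.5
Variance = sum((x_i - mean)^2) / n = 334.25
Std = sqrt(334.25) = 18.2825
Z = (x - mean) / std
= (35 - 52.5) / 18.2825
= -17.5 / 18.2825
= -0.96

-0.96


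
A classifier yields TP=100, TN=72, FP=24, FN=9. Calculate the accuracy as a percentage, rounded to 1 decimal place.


Accuracy = (TP + TN) / (TP + TN + FP + FN) * 100
= (100 + 72) / (100 + 72 + 24 + 9)
= 172 / 205
= 0.839
= 83.9%

83.9


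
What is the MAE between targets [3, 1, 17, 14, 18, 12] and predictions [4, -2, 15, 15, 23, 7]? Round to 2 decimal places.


Absolute errors: [1, 3, 2, 1, 5, 5]
Sum of absolute errors = 17
MAE = 17 / 6 = 2.83

2.83


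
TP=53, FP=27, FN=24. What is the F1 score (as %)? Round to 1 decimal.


Precision = TP / (TP + FP) = 53 / 80 = 0.6625
Recall = TP / (TP + FN) = 53 / 77 = 0.6883
F1 = 2 * P * R / (P + R)
= 2 * 0.6625 * 0.6883 / (0.6625 + 0.6883)
= 0.912 / 1.3508
= 0.6752
As percentage: 67.5%

67.5


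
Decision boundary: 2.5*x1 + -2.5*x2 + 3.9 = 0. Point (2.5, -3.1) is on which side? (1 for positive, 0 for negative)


Compute 2.5 * 2.5 + -2.5 * -3.1 + 3.9
= 6.25 + 7.75 + 3.9
= 17.9
Since 17.9 >= 0, the point is on the positive side.

1


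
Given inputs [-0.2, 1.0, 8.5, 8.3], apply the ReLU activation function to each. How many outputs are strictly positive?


ReLU(x) = max(0, x) for each element:
ReLU(-0.2) = 0
ReLU(1.0) = 1.0
ReLU(8.5) = 8.5
ReLU(8.3) = 8.3
Active neurons (>0): 3

3


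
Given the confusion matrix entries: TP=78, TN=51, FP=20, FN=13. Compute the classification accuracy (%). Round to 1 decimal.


Accuracy = (TP + TN) / (TP + TN + FP + FN) * 100
= (78 + 51) / (78 + 51 + 20 + 13)
= 129 / 162
= 0.7963
= 79.6%

79.6


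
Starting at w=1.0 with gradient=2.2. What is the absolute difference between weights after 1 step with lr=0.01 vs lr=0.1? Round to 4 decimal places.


With lr=0.01: w_new = 1.0 - 0.01 * 2.2 = 0.978
With lr=0.1: w_new = 1.0 - 0.1 * 2.2 = 0.78
Absolute difference = |0.978 - 0.78|
= 0.1980

0.1980


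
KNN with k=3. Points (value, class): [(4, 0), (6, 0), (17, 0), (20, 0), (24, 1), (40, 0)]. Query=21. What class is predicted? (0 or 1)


Distances from query 21:
Point 20 (class 0): distance = 1
Point 24 (class 1): distance = 3
Point 17 (class 0): distance = 4
K=3 nearest neighbors: classes = [0, 1, 0]
Votes for class 1: 1 / 3
Majority vote => class 0

0


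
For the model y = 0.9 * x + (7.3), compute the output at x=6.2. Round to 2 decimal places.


y = 0.9 * 6.2 + (7.3)
= 5.58 + (7.3)
= 12.88

12.88


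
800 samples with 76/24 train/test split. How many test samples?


Train samples = 800 * 76% = 608
Test samples = 800 - 608
= 192

192


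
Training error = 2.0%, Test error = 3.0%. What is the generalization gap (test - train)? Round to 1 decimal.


Generalization gap = test_error - train_error
= 3.0 - 2.0
= 1.0%
A small gap suggests good generalization.

1.0


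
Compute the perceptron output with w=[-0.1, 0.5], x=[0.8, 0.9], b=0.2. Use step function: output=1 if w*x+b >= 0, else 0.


z = w . x + b
= -0.1*0.8 + 0.5*0.9 + 0.2
= -0.08 + 0.45 + 0.2
= 0.37 + 0.2
= 0.57
Since z = 0.57 >= 0, output = 1

1


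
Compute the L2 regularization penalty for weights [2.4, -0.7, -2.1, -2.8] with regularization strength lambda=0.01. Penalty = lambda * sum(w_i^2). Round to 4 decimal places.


Squaring each weight:
2.4^2 = 5.76
(-0.7)^2 = 0.49
(-2.1)^2 = 4.41
(-2.8)^2 = 7.84
Sum of squares = 18.5
Penalty = 0.01 * 18.5 = 0.1850

0.1850


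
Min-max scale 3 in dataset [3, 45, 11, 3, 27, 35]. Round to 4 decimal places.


Min = 3, Max = 45
Range = 45 - 3 = 42
Scaled = (x - min) / (max - min)
= (3 - 3) / 42
= 0 / 42
= 0.0000

0.0000


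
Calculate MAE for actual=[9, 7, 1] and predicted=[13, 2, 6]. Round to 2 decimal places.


Absolute errors: [4, 5, 5]
Sum of absolute errors = 14
MAE = 14 / 3 = 4.67

4.67


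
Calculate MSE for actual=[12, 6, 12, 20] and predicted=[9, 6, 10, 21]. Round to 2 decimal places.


Differences: [3, 0, 2, -1]
Squared errors: [9, 0, 4, 1]
Sum of squared errors = 14
MSE = 14 / 4 = 3.50

3.50


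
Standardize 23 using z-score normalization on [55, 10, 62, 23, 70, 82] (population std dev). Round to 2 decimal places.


Mean = (55 + 10 + 62 + 23 + 70 + 82) / 6 = 50.3333
Variance = sum((x_i - mean)^2) / n = 653.5556
Std = sqrt(653.5556) = 25.5647
Z = (x - mean) / std
= (23 - 50.3333) / 25.5647
= -27.3333 / 25.5647
= -1.07

-1.07


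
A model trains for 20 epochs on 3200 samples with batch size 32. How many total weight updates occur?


Iterations per epoch = 3200 / 32 = 100
Total updates = iterations_per_epoch * epochs
= 100 * 20
= 2000

2000


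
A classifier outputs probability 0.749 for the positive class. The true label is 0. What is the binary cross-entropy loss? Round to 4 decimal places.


For y=0: Loss = -log(1-p)
= -log(1 - 0.749)
= -log(0.251)
= -(-1.3823)
= 1.3823

1.3823


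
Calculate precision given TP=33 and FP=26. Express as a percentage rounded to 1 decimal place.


Precision = TP / (TP + FP) * 100
= 33 / (33 + 26)
= 33 / 59
= 0.5593
= 55.9%

55.9


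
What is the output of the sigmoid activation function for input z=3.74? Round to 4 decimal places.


sigmoid(z) = 1 / (1 + exp(-z))
exp(-(3.74)) = exp(-3.74) = 0.0238
1 + 0.0238 = 1.0238
1 / 1.0238 = 0.9768

0.9768


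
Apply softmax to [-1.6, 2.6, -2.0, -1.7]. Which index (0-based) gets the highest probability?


Softmax is a monotonic transformation, so it preserves the argmax.
We need to find the index of the maximum logit.
Index 0: -1.6
Index 1: 2.6
Index 2: -2.0
Index 3: -1.7
Maximum logit = 2.6 at index 1

1


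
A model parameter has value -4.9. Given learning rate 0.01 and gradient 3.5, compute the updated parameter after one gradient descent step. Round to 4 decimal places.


w_new = w_old - lr * gradient
= -4.9 - 0.01 * 3.5
= -4.9 - (0.035)
= -4.9350

-4.9350


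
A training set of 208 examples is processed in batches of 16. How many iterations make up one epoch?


Iterations per epoch = dataset_size / batch_size
= 208 / 16
= 13

13


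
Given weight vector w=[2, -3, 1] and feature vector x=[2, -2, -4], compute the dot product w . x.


Element-wise products:
2 * 2 = 4
-3 * -2 = 6
1 * -4 = -4
Sum = 4 + 6 + -4
= 6

6


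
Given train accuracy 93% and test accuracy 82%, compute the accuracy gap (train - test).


Gap = train_accuracy - test_accuracy
= 93 - 82
= 11%
This gap suggests the model is overfitting.

11


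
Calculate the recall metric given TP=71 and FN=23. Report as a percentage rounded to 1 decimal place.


Recall = TP / (TP + FN) * 100
= 71 / (71 + 23)
= 71 / 94
= 0.7553
= 75.5%

75.5


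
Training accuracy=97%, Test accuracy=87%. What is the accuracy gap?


Gap = train_accuracy - test_accuracy
= 97 - 87
= 10%
This moderate gap may indicate mild overfitting.

10


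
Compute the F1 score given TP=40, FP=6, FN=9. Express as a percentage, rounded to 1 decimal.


Precision = TP / (TP + FP) = 40 / 46 = 0.8696
Recall = TP / (TP + FN) = 40 / 49 = 0.8163
F1 = 2 * P * R / (P + R)
= 2 * 0.8696 * 0.8163 / (0.8696 + 0.8163)
= 1.4197 / 1.6859
= 0.8421
As percentage: 84.2%

84.2


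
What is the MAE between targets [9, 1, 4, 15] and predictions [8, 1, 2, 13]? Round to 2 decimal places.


Absolute errors: [1, 0, 2, 2]
Sum of absolute errors = 5
MAE = 5 / 4 = 1.25

1.25


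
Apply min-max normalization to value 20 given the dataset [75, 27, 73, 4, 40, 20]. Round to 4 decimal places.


Min = 4, Max = 75
Range = 75 - 4 = 71
Scaled = (x - min) / (max - min)
= (20 - 4) / 71
= 16 / 71
= 0.2254

0.2254


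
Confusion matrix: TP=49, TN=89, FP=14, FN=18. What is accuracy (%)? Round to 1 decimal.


Accuracy = (TP + TN) / (TP + TN + FP + FN) * 100
= (49 + 89) / (49 + 89 + 14 + 18)
= 138 / 170
= 0.8118
= 81.2%

81.2


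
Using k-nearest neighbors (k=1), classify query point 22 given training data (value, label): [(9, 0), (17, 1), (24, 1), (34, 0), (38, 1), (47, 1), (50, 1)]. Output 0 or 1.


Distances from query 22:
Point 24 (class 1): distance = 2
K=1 nearest neighbors: classes = [1]
Votes for class 1: 1 / 1
Majority vote => class 1

1


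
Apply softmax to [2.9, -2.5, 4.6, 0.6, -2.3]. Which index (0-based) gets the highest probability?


Softmax is a monotonic transformation, so it preserves the argmax.
We need to find the index of the maximum logit.
Index 0: 2.9
Index 1: -2.5
Index 2: 4.6
Index 3: 0.6
Index 4: -2.3
Maximum logit = 4.6 at index 2

2


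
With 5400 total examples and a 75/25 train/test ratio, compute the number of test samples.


Train samples = 5400 * 75% = 4050
Test samples = 5400 - 4050
= 1350

1350


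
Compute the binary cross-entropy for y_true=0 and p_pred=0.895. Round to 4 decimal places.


For y=0: Loss = -log(1-p)
= -log(1 - 0.895)
= -log(0.105)
= -(-2.2538)
= 2.2538

2.2538


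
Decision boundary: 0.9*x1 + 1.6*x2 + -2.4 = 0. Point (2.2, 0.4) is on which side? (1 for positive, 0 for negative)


Compute 0.9 * 2.2 + 1.6 * 0.4 + -2.4
= 1.98 + 0.64 + -2.4
= 0.22
Since 0.22 >= 0, the point is on the positive side.

1


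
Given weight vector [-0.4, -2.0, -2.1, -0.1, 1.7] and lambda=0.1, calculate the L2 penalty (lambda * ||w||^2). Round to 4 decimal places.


Squaring each weight:
(-0.4)^2 = 0.16
(-2.0)^2 = 4.0
(-2.1)^2 = 4.41
(-0.1)^2 = 0.01
1.7^2 = 2.89
Sum of squares = 11.47
Penalty = 0.1 * 11.47 = 1.1470

1.1470


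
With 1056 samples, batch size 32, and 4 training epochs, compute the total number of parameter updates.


Iterations per epoch = 1056 / 32 = 33
Total updates = iterations_per_epoch * epochs
= 33 * 4
= 132

132


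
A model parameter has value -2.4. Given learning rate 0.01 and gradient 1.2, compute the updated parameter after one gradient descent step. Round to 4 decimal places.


w_new = w_old - lr * gradient
= -2.4 - 0.01 * 1.2
= -2.4 - (0.012)
= -2.4120

-2.4120


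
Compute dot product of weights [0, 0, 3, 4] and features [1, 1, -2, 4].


Element-wise products:
0 * 1 = 0
0 * 1 = 0
3 * -2 = -6
4 * 4 = 16
Sum = 0 + 0 + -6 + 16
= 10

10


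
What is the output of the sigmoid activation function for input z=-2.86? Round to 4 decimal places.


sigmoid(z) = 1 / (1 + exp(-z))
exp(-(-2.86)) = exp(2.86) = 17.4615
1 + 17.4615 = 18.4615
1 / 18.4615 = 0.0542

0.0542


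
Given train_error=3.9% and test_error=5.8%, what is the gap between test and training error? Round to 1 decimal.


Generalization gap = test_error - train_error
= 5.8 - 3.9
= 1.9%
A small gap suggests good generalization.

1.9


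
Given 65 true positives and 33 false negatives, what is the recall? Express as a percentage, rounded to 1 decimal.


Recall = TP / (TP + FN) * 100
= 65 / (65 + 33)
= 65 / 98
= 0.6633
= 66.3%

66.3


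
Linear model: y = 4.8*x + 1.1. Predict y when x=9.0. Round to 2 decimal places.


y = 4.8 * 9.0 + (1.1)
= 43.2 + (1.1)
= 44.30

44.30


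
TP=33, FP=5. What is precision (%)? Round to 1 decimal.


Precision = TP / (TP + FP) * 100
= 33 / (33 + 5)
= 33 / 38
= 0.8684
= 86.8%

86.8


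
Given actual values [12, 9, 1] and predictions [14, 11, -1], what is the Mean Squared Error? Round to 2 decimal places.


Differences: [-2, -2, 2]
Squared errors: [4, 4, 4]
Sum of squared errors = 12
MSE = 12 / 3 = 4.00

4.00


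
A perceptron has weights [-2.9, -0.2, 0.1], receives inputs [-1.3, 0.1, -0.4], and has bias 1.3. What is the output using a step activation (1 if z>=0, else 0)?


z = w . x + b
= -2.9*-1.3 + -0.2*0.1 + 0.1*-0.4 + 1.3
= 3.77 + -0.02 + -0.04 + 1.3
= 3.71 + 1.3
= 5.01
Since z = 5.01 >= 0, output = 1

1


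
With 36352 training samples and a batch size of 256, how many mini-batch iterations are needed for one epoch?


Iterations per epoch = dataset_size / batch_size
= 36352 / 256
= 142

142


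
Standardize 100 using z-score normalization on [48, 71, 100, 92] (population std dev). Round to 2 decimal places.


Mean = (48 + 71 + 100 + 92) / 4 = 77.75
Variance = sum((x_i - mean)^2) / n = 407.1875
Std = sqrt(407.1875) = 20.1789
Z = (x - mean) / std
= (100 - 77.75) / 20.1789
= 22.25 / 20.1789
= 1.10

1.10


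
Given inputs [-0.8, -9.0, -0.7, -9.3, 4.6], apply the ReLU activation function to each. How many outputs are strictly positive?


ReLU(x) = max(0, x) for each element:
ReLU(-0.8) = 0
ReLU(-9.0) = 0
ReLU(-0.7) = 0
ReLU(-9.3) = 0
ReLU(4.6) = 4.6
Active neurons (>0): 1

1


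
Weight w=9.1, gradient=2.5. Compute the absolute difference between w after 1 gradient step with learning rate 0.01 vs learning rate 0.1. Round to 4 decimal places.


With lr=0.01: w_new = 9.1 - 0.01 * 2.5 = 9.075
With lr=0.1: w_new = 9.1 - 0.1 * 2.5 = 8.85
Absolute difference = |9.075 - 8.85|
= 0.2250

0.2250


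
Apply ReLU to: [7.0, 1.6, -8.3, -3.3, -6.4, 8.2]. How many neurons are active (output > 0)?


ReLU(x) = max(0, x) for each element:
ReLU(7.0) = 7.0
ReLU(1.6) = 1.6
ReLU(-8.3) = 0
ReLU(-3.3) = 0
ReLU(-6.4) = 0
ReLU(8.2) = 8.2
Active neurons (>0): 3

3


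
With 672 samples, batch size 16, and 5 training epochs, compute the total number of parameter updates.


Iterations per epoch = 672 / 16 = 42
Total updates = iterations_per_epoch * epochs
= 42 * 5
= 210

210


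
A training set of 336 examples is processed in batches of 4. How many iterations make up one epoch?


Iterations per epoch = dataset_size / batch_size
= 336 / 4
= 84

84


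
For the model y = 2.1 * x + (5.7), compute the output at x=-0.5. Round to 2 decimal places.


y = 2.1 * -0.5 + (5.7)
= -1.05 + (5.7)
= 4.65

4.65


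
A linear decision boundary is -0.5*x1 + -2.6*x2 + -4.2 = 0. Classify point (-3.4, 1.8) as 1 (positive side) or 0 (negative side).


Compute -0.5 * -3.4 + -2.6 * 1.8 + -4.2
= 1.7 + -4.68 + -4.2
= -7.18
Since -7.18 < 0, the point is on the negative side.

0


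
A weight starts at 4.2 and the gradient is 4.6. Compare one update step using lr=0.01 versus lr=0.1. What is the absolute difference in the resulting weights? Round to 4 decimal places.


With lr=0.01: w_new = 4.2 - 0.01 * 4.6 = 4.154
With lr=0.1: w_new = 4.2 - 0.1 * 4.6 = 3.74
Absolute difference = |4.154 - 3.74|
= 0.4140

0.4140


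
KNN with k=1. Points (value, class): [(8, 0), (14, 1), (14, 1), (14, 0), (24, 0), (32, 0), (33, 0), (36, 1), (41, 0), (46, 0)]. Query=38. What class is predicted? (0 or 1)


Distances from query 38:
Point 36 (class 1): distance = 2
K=1 nearest neighbors: classes = [1]
Votes for class 1: 1 / 1
Majority vote => class 1

1


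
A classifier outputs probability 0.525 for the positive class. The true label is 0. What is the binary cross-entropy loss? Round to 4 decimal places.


For y=0: Loss = -log(1-p)
= -log(1 - 0.525)
= -log(0.475)
= -(-0.7444)
= 0.7444

0.7444


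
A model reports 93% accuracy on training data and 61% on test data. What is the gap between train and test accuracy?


Gap = train_accuracy - test_accuracy
= 93 - 61
= 32%
This large gap strongly indicates overfitting.

32


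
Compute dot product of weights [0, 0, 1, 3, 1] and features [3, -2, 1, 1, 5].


Element-wise products:
0 * 3 = 0
0 * -2 = 0
1 * 1 = 1
3 * 1 = 3
1 * 5 = 5
Sum = 0 + 0 + 1 + 3 + 5
= 9

9


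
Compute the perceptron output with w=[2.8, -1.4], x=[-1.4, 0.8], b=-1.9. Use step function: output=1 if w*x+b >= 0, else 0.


z = w . x + b
= 2.8*-1.4 + -1.4*0.8 + -1.9
= -3.92 + -1.12 + -1.9
= -5.04 + -1.9
= -6.94
Since z = -6.94 < 0, output = 0

0


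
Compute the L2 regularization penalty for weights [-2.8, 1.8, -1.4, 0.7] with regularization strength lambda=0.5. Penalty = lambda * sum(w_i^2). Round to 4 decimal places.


Squaring each weight:
(-2.8)^2 = 7.84
1.8^2 = 3.24
(-1.4)^2 = 1.96
0.7^2 = 0.49
Sum of squares = 13.53
Penalty = 0.5 * 13.53 = 6.7650

6.7650


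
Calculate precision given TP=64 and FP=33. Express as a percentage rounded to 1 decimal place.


Precision = TP / (TP + FP) * 100
= 64 / (64 + 33)
= 64 / 97
= 0.6598
= 66.0%

66.0


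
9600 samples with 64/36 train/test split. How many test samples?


Train samples = 9600 * 64% = 6144
Test samples = 9600 - 6144
= 3456

3456


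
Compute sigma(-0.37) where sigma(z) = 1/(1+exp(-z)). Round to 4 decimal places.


sigmoid(z) = 1 / (1 + exp(-z))
exp(-(-0.37)) = exp(0.37) = 1.4477
1 + 1.4477 = 2.4477
1 / 2.4477 = 0.4085

0.4085


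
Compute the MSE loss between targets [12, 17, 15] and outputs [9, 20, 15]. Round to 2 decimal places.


Differences: [3, -3, 0]
Squared errors: [9, 9, 0]
Sum of squared errors = 18
MSE = 18 / 3 = 6.00

6.00


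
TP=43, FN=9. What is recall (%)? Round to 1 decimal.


Recall = TP / (TP + FN) * 100
= 43 / (43 + 9)
= 43 / 52
= 0.8269
= 82.7%

82.7


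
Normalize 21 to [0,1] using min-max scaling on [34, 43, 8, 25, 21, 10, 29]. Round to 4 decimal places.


Min = 8, Max = 43
Range = 43 - 8 = 35
Scaled = (x - min) / (max - min)
= (21 - 8) / 35
= 13 / 35
= 0.3714

0.3714


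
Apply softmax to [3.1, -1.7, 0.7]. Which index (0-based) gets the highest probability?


Softmax is a monotonic transformation, so it preserves the argmax.
We need to find the index of the maximum logit.
Index 0: 3.1
Index 1: -1.7
Index 2: 0.7
Maximum logit = 3.1 at index 0

0


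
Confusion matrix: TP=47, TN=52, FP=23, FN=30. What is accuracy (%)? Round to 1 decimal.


Accuracy = (TP + TN) / (TP + TN + FP + FN) * 100
= (47 + 52) / (47 + 52 + 23 + 30)
= 99 / 152
= 0.6513
= 65.1%

65.1


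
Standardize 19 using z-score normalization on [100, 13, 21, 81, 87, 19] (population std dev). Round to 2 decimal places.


Mean = (100 + 13 + 21 + 81 + 87 + 19) / 6 = 53.5
Variance = sum((x_i - mean)^2) / n = 1321.25
Std = sqrt(1321.25) = 36.349
Z = (x - mean) / std
= (19 - 53.5) / 36.349
= -34.5 / 36.349
= -0.95

-0.95


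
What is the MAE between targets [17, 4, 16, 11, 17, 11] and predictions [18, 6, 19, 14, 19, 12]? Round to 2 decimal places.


Absolute errors: [1, 2, 3, 3, 2, 1]
Sum of absolute errors = 12
MAE = 12 / 6 = 2.00

2.00


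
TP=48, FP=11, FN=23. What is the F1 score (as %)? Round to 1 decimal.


Precision = TP / (TP + FP) = 48 / 59 = 0.8136
Recall = TP / (TP + FN) = 48 / 71 = 0.6761
F1 = 2 * P * R / (P + R)
= 2 * 0.8136 * 0.6761 / (0.8136 + 0.6761)
= 1.1 / 1.4896
= 0.7385
As percentage: 73.8%

73.8


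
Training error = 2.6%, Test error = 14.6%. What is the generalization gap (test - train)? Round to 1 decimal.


Generalization gap = test_error - train_error
= 14.6 - 2.6
= 12.0%
A large gap suggests overfitting.

12.0


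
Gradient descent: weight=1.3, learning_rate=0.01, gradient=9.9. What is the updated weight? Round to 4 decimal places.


w_new = w_old - lr * gradient
= 1.3 - 0.01 * 9.9
= 1.3 - (0.099)
= 1.2010

1.2010


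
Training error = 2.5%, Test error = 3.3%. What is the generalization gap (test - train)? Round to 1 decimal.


Generalization gap = test_error - train_error
= 3.3 - 2.5
= 0.8%
A small gap suggests good generalization.

0.8


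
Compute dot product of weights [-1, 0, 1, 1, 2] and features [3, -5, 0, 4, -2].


Element-wise products:
-1 * 3 = -3
0 * -5 = 0
1 * 0 = 0
1 * 4 = 4
2 * -2 = -4
Sum = -3 + 0 + 0 + 4 + -4
= -3

-3


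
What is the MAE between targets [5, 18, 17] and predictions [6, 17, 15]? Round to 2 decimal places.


Absolute errors: [1, 1, 2]
Sum of absolute errors = 4
MAE = 4 / 3 = 1.33

1.33


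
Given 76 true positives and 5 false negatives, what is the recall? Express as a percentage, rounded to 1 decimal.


Recall = TP / (TP + FN) * 100
= 76 / (76 + 5)
= 76 / 81
= 0.9383
= 93.8%

93.8


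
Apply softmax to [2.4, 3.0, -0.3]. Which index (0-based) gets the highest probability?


Softmax is a monotonic transformation, so it preserves the argmax.
We need to find the index of the maximum logit.
Index 0: 2.4
Index 1: 3.0
Index 2: -0.3
Maximum logit = 3.0 at index 1

1


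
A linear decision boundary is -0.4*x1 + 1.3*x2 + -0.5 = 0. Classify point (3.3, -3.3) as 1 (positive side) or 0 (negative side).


Compute -0.4 * 3.3 + 1.3 * -3.3 + -0.5
= -1.32 + -4.29 + -0.5
= -6.11
Since -6.11 < 0, the point is on the negative side.

0


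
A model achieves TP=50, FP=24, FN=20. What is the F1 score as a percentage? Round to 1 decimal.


Precision = TP / (TP + FP) = 50 / 74 = 0.6757
Recall = TP / (TP + FN) = 50 / 70 = 0.7143
F1 = 2 * P * R / (P + R)
= 2 * 0.6757 * 0.7143 / (0.6757 + 0.7143)
= 0.9653 / 1.39
= 0.6944
As percentage: 69.4%

69.4


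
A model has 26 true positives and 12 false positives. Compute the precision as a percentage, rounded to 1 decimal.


Precision = TP / (TP + FP) * 100
= 26 / (26 + 12)
= 26 / 38
= 0.6842
= 68.4%

68.4


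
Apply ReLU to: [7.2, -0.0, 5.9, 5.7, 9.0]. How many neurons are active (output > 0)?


ReLU(x) = max(0, x) for each element:
ReLU(7.2) = 7.2
ReLU(-0.0) = 0
ReLU(5.9) = 5.9
ReLU(5.7) = 5.7
ReLU(9.0) = 9.0
Active neurons (>0): 4

4


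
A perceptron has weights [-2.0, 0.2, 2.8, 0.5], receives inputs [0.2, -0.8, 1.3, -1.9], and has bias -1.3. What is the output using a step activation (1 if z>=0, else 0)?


z = w . x + b
= -2.0*0.2 + 0.2*-0.8 + 2.8*1.3 + 0.5*-1.9 + -1.3
= -0.4 + -0.16 + 3.64 + -0.95 + -1.3
= 2.13 + -1.3
= 0.83
Since z = 0.83 >= 0, output = 1

1


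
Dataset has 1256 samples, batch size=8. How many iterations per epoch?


Iterations per epoch = dataset_size / batch_size
= 1256 / 8
= 157

157


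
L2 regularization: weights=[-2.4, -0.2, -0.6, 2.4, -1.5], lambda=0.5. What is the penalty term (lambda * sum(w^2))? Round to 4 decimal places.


Squaring each weight:
(-2.4)^2 = 5.76
(-0.2)^2 = 0.04
(-0.6)^2 = 0.36
2.4^2 = 5.76
(-1.5)^2 = 2.25
Sum of squares = 14.17
Penalty = 0.5 * 14.17 = 7.0850

7.0850


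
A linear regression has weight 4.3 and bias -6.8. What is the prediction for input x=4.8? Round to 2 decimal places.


y = 4.3 * 4.8 + (-6.8)
= 20.64 + (-6.8)
= 13.84

13.84


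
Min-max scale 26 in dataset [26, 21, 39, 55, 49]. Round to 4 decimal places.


Min = 21, Max = 55
Range = 55 - 21 = 34
Scaled = (x - min) / (max - min)
= (26 - 21) / 34
= 5 / 34
= 0.1471

0.1471


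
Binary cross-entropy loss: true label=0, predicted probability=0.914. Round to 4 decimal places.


For y=0: Loss = -log(1-p)
= -log(1 - 0.914)
= -log(0.086)
= -(-2.4534)
= 2.4534

2.4534


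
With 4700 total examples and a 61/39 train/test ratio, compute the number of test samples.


Train samples = 4700 * 61% = 2867
Test samples = 4700 - 2867
= 1833

1833


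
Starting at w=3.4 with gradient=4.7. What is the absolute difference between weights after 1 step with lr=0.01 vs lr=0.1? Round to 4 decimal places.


With lr=0.01: w_new = 3.4 - 0.01 * 4.7 = 3.353
With lr=0.1: w_new = 3.4 - 0.1 * 4.7 = 2.93
Absolute difference = |3.353 - 2.93|
= 0.4230

0.4230


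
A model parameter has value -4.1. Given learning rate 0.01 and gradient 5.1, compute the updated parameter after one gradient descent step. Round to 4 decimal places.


w_new = w_old - lr * gradient
= -4.1 - 0.01 * 5.1
= -4.1 - (0.051)
= -4.1510

-4.1510


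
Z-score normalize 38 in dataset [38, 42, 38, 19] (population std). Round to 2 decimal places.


Mean = (38 + 42 + 38 + 19) / 4 = 34.25
Variance = sum((x_i - mean)^2) / n = 80.1875
Std = sqrt(80.1875) = 8.9547
Z = (x - mean) / std
= (38 - 34.25) / 8.9547
= 3.75 / 8.9547
= 0.42

0.42


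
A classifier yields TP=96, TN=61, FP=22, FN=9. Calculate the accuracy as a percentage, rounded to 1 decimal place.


Accuracy = (TP + TN) / (TP + TN + FP + FN) * 100
= (96 + 61) / (96 + 61 + 22 + 9)
= 157 / 188
= 0.8351
= 83.5%

83.5


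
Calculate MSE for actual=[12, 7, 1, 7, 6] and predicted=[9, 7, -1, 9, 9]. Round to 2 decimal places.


Differences: [3, 0, 2, -2, -3]
Squared errors: [9, 0, 4, 4, 9]
Sum of squared errors = 26
MSE = 26 / 5 = 5.20

5.20


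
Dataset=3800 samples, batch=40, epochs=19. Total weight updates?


Iterations per epoch = 3800 / 40 = 95
Total updates = iterations_per_epoch * epochs
= 95 * 19
= 1805

1805


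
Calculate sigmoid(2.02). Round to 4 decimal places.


sigmoid(z) = 1 / (1 + exp(-z))
exp(-(2.02)) = exp(-2.02) = 0.1327
1 + 0.1327 = 1.1327
1 / 1.1327 = 0.8829

0.8829


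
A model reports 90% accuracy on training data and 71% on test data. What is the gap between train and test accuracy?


Gap = train_accuracy - test_accuracy
= 90 - 71
= 19%
This gap suggests the model is overfitting.

19


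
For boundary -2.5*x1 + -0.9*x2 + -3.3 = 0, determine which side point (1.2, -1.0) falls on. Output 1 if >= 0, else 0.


Compute -2.5 * 1.2 + -0.9 * -1.0 + -3.3
= -3.0 + 0.9 + -3.3
= -5.4
Since -5.4 < 0, the point is on the negative side.

0


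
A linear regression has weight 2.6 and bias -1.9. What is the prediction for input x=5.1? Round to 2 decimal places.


y = 2.6 * 5.1 + (-1.9)
= 13.26 + (-1.9)
= 11.36

11.36


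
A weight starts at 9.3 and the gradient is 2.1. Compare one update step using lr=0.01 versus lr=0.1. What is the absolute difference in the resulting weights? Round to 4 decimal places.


With lr=0.01: w_new = 9.3 - 0.01 * 2.1 = 9.279
With lr=0.1: w_new = 9.3 - 0.1 * 2.1 = 9.09
Absolute difference = |9.279 - 9.09|
= 0.1890

0.1890


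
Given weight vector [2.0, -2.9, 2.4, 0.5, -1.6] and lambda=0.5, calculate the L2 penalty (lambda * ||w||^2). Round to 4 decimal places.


Squaring each weight:
2.0^2 = 4.0
(-2.9)^2 = 8.41
2.4^2 = 5.76
0.5^2 = 0.25
(-1.6)^2 = 2.56
Sum of squares = 20.98
Penalty = 0.5 * 20.98 = 10.4900

10.4900


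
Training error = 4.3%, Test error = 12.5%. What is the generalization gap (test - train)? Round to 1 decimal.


Generalization gap = test_error - train_error
= 12.5 - 4.3
= 8.2%
A moderate gap.

8.2


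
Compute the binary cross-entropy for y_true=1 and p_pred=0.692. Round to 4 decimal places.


For y=1: Loss = -log(p)
= -log(0.692)
= -(-0.3682)
= 0.3682

0.3682


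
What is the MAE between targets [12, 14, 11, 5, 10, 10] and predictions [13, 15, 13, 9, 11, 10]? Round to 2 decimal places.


Absolute errors: [1, 1, 2, 4, 1, 0]
Sum of absolute errors = 9
MAE = 9 / 6 = 1.50

1.50


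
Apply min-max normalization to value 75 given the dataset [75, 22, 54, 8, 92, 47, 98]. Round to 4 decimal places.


Min = 8, Max = 98
Range = 98 - 8 = 90
Scaled = (x - min) / (max - min)
= (75 - 8) / 90
= 67 / 90
= 0.7444

0.7444


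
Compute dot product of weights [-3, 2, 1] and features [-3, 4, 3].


Element-wise products:
-3 * -3 = 9
2 * 4 = 8
1 * 3 = 3
Sum = 9 + 8 + 3
= 20

20


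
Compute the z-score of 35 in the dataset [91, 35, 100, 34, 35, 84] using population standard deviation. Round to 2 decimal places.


Mean = (91 + 35 + 100 + 34 + 35 + 84) / 6 = 63.1667
Variance = sum((x_i - mean)^2) / n = 833.8056
Std = sqrt(833.8056) = 28.8757
Z = (x - mean) / std
= (35 - 63.1667) / 28.8757
= -28.1667 / 28.8757
= -0.98

-0.98


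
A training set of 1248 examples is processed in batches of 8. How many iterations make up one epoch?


Iterations per epoch = dataset_size / batch_size
= 1248 / 8
= 156

156


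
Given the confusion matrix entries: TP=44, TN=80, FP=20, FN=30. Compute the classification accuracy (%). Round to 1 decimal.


Accuracy = (TP + TN) / (TP + TN + FP + FN) * 100
= (44 + 80) / (44 + 80 + 20 + 30)
= 124 / 174
= 0.7126
= 71.3%

71.3


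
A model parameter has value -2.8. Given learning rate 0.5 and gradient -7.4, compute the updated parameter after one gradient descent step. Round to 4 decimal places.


w_new = w_old - lr * gradient
= -2.8 - 0.5 * -7.4
= -2.8 - (-3.7)
= 0.9000

0.9000


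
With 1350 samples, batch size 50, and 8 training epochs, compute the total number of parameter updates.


Iterations per epoch = 1350 / 50 = 27
Total updates = iterations_per_epoch * epochs
= 27 * 8
= 216

216


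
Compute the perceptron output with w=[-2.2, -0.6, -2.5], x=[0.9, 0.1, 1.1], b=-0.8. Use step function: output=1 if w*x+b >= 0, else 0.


z = w . x + b
= -2.2*0.9 + -0.6*0.1 + -2.5*1.1 + -0.8
= -1.98 + -0.06 + -2.75 + -0.8
= -4.79 + -0.8
= -5.59
Since z = -5.59 < 0, output = 0

0


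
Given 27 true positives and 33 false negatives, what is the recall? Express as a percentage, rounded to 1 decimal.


Recall = TP / (TP + FN) * 100
= 27 / (27 + 33)
= 27 / 60
= 0.45
= 45.0%

45.0
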